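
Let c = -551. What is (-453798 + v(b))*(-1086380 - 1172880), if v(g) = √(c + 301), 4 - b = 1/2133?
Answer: 1025247669480 - 11296300*I*√10 ≈ 1.0252e+12 - 3.5722e+7*I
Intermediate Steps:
b = 8531/2133 (b = 4 - 1/2133 = 8531/2133 ≈ 3.9995)
v(g) = 5*I*√10 (v(g) = √(-551 + 301) = √(-250) = 5*I*√10)
(-453798 + v(b))*(-1086380 - 1172880) = (-453798 + 5*I*√10)*(-1086380 - 1172880) = (-453798 + 5*I*√10)*(-2259260) = 1025247669480 - 11296300*I*√10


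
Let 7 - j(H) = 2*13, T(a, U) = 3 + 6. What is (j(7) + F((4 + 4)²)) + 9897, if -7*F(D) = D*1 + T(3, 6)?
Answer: 69073/7 ≈ 9867.6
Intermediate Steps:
T(a, U) = 9
F(D) = -9/7 - D/7 (F(D) = -(D*1 + 9)/7 = -(D + 9)/7 = -(9 + D)/7 = -9/7 - D/7)
j(H) = -19 (j(H) = 7 - 2*13 = 7 - 1*26 = 7 - 26 = -19)
(j(7) + F((4 + 4)²)) + 9897 = (-19 + (-9/7 - (4 + 4)²/7)) + 9897 = (-19 + (-9/7 - ⅐*8²)) + 9897 = (-19 + (-9/7 - ⅐*64)) + 9897 = (-19 + (-9/7 - 64/7)) + 9897 = (-19 - 73/7) + 9897 = -206/7 + 9897 = 69073/7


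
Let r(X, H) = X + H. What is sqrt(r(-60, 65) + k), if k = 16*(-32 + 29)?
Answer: I*sqrt(43) ≈ 6.5574*I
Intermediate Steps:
r(X, H) = H + X
k = -48 (k = 16*(-3) = -48)
sqrt(r(-60, 65) + k) = sqrt((65 - 60) - 48) = sqrt(5 - 48) = sqrt(-43) = I*sqrt(43)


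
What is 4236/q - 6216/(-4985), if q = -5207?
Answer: 11250252/25956895 ≈ 0.43342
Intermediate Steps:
4236/q - 6216/(-4985) = 4236/(-5207) - 6216/(-4985) = 4236*(-1/5207) - 6216*(-1/4985) = -4236/5207 + 6216/4985 = 11250252/25956895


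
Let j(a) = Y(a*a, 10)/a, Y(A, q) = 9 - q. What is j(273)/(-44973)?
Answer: 1/12277629 ≈ 8.1449e-8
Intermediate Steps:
j(a) = -1/a (j(a) = (9 - 1*10)/a = (9 - 10)/a = -1/a)
j(273)/(-44973) = -1/273/(-44973) = -1*1/273*(-1/44973) = -1/273*(-1/44973) = 1/12277629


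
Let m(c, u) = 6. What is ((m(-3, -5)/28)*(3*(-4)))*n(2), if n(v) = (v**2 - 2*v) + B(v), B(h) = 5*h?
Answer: -180/7 ≈ -25.714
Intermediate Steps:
n(v) = v**2 + 3*v (n(v) = (v**2 - 2*v) + 5*v = v**2 + 3*v)
((m(-3, -5)/28)*(3*(-4)))*n(2) = ((6/28)*(3*(-4)))*(2*(3 + 2)) = ((6*(1/28))*(-12))*(2*5) = ((3/14)*(-12))*10 = -18/7*10 = -180/7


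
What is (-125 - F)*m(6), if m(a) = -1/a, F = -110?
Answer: 5/2 ≈ 2.5000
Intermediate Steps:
(-125 - F)*m(6) = (-125 - 1*(-110))*(-1/6) = (-125 + 110)*(-1*⅙) = -15*(-⅙) = 5/2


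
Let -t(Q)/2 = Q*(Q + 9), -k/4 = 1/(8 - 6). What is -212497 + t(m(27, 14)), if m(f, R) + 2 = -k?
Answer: -212497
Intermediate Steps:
k = -2 (k = -4/(8 - 6) = -4/2 = -4*½ = -2)
m(f, R) = 0 (m(f, R) = -2 - 1*(-2) = -2 + 2 = 0)
t(Q) = -2*Q*(9 + Q) (t(Q) = -2*Q*(Q + 9) = -2*Q*(9 + Q))
-212497 + t(m(27, 14)) = -212497 - 2*0*(9 + 0) = -212497 - 2*0*9 = -212497 + 0 = -212497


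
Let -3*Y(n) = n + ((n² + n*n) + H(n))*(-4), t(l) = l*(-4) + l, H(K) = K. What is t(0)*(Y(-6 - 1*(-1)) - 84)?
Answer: 0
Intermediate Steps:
t(l) = -3*l (t(l) = -4*l + l = -3*l)
Y(n) = n + 8*n²/3 (Y(n) = -(n + ((n² + n*n) + n)*(-4))/3 = -(n + ((n² + n²) + n)*(-4))/3 = -(n + (2*n² + n)*(-4))/3 = -(n + (n + 2*n²)*(-4))/3 = -(n + (-8*n² - 4*n))/3 = -(-8*n² - 3*n)/3 = n + 8*n²/3)
t(0)*(Y(-6 - 1*(-1)) - 84) = (-3*0)*((-6 - 1*(-1))*(3 + 8*(-6 - 1*(-1)))/3 - 84) = 0*((-6 + 1)*(3 + 8*(-6 + 1))/3 - 84) = 0*((⅓)*(-5)*(3 + 8*(-5)) - 84) = 0*((⅓)*(-5)*(3 - 40) - 84) = 0*((⅓)*(-5)*(-37) - 84) = 0*(185/3 - 84) = 0*(-67/3) = 0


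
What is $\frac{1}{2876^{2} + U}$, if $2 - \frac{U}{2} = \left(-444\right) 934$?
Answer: $\frac{1}{9100772} \approx 1.0988 \cdot 10^{-7}$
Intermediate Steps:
$U = 829396$ ($U = 4 - 2 \left(\left(-444\right) 934\right) = 4 - -829392 = 4 + 829392 = 829396$)
$\frac{1}{2876^{2} + U} = \frac{1}{2876^{2} + 829396} = \frac{1}{8271376 + 829396} = \frac{1}{9100772}$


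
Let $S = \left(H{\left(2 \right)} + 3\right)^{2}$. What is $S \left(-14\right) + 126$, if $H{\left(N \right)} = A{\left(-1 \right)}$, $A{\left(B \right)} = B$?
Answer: $70$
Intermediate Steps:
$H{\left(N \right)} = -1$
$S = 4$ ($S = \left(-1 + 3\right)^{2} = 2^{2} = 4$)
$S \left(-14\right) + 126 = 4 \left(-14\right) + 126 = -56 + 126 = 70$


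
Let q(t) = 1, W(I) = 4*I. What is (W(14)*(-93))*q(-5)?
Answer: -5208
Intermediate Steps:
(W(14)*(-93))*q(-5) = ((4*14)*(-93))*1 = (56*(-93))*1 = -5208*1 = -5208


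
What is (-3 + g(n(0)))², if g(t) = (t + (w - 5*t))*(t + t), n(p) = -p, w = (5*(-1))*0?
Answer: 9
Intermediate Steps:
w = 0 (w = -5*0 = 0)
g(t) = -8*t² (g(t) = (t + (0 - 5*t))*(t + t) = (t - 5*t)*(2*t) = (-4*t)*(2*t) = -8*t²)
(-3 + g(n(0)))² = (-3 - 8*(-1*0)²)² = (-3 - 8*0²)² = (-3 - 8*0)² = (-3 + 0)² = (-3)² = 9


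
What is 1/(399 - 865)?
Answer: -1/466 ≈ -0.0021459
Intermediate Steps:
1/(399 - 865) = 1/(-466) = -1/466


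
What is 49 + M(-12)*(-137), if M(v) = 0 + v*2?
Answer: 3337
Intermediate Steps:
M(v) = 2*v (M(v) = 0 + 2*v = 2*v)
49 + M(-12)*(-137) = 49 + (2*(-12))*(-137) = 49 - 24*(-137) = 49 + 3288 = 3337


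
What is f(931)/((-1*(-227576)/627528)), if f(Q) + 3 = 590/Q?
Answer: -172805523/26484157 ≈ -6.5249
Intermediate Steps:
f(Q) = -3 + 590/Q
f(931)/((-1*(-227576)/627528)) = (-3 + 590/931)/((-1*(-227576)/627528)) = (-3 + 590*(1/931))/((227576*(1/627528))) = (-3 + 590/931)/(28447/78441) = -2203/931*78441/28447 = -172805523/26484157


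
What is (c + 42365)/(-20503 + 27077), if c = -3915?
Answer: 19225/3287 ≈ 5.8488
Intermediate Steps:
(c + 42365)/(-20503 + 27077) = (-3915 + 42365)/(-20503 + 27077) = 38450/6574 = 38450*(1/6574) = 19225/3287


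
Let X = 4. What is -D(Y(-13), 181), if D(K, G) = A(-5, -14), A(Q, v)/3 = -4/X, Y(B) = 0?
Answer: 3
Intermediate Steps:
A(Q, v) = -3 (A(Q, v) = 3*(-4/4) = 3*(-4*¼) = 3*(-1) = -3)
D(K, G) = -3
-D(Y(-13), 181) = -1*(-3) = 3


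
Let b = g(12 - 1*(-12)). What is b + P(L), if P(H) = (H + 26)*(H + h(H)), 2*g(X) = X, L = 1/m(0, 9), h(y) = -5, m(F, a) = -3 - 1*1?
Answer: -1971/16 ≈ -123.19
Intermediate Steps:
m(F, a) = -4 (m(F, a) = -3 - 1 = -4)
L = -¼ (L = 1/(-4) = -¼ ≈ -0.25000)
g(X) = X/2
b = 12 (b = (12 - 1*(-12))/2 = (12 + 12)/2 = (½)*24 = 12)
P(H) = (-5 + H)*(26 + H) (P(H) = (H + 26)*(H - 5) = (26 + H)*(-5 + H) = (-5 + H)*(26 + H))
b + P(L) = 12 + (-130 + (-¼)² + 21*(-¼)) = 12 + (-130 + 1/16 - 21/4) = 12 - 2163/16 = -1971/16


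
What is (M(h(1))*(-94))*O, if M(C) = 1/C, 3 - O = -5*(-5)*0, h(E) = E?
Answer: -282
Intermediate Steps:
O = 3 (O = 3 - (-5*(-5))*0 = 3 - 25*0 = 3 - 1*0 = 3 + 0 = 3)
(M(h(1))*(-94))*O = (-94/1)*3 = (1*(-94))*3 = -94*3 = -282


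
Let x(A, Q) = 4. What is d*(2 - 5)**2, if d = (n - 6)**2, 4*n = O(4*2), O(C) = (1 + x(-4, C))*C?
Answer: 144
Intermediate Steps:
O(C) = 5*C (O(C) = (1 + 4)*C = 5*C)
n = 10 (n = (5*(4*2))/4 = (5*8)/4 = (1/4)*40 = 10)
d = 16 (d = (10 - 6)**2 = 4**2 = 16)
d*(2 - 5)**2 = 16*(2 - 5)**2 = 16*(-3)**2 = 16*9 = 144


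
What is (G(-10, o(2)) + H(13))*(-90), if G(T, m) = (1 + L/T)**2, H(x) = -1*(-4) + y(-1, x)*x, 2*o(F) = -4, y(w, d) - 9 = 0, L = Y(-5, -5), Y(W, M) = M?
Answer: -22185/2 ≈ -11093.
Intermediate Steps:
L = -5
y(w, d) = 9 (y(w, d) = 9 + 0 = 9)
o(F) = -2 (o(F) = (1/2)*(-4) = -2)
H(x) = 4 + 9*x (H(x) = -1*(-4) + 9*x = 4 + 9*x)
G(T, m) = (1 - 5/T)**2
(G(-10, o(2)) + H(13))*(-90) = ((-5 - 10)**2/(-10)**2 + (4 + 9*13))*(-90) = ((1/100)*(-15)**2 + (4 + 117))*(-90) = ((1/100)*225 + 121)*(-90) = (9/4 + 121)*(-90) = (493/4)*(-90) = -22185/2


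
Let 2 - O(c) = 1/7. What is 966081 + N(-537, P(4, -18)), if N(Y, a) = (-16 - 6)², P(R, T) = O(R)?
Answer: 966565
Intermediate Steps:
O(c) = 13/7 (O(c) = 2 - 1/7 = 2 - 1*⅐ = 2 - ⅐ = 13/7)
P(R, T) = 13/7
N(Y, a) = 484 (N(Y, a) = (-22)² = 484)
966081 + N(-537, P(4, -18)) = 966081 + 484 = 966565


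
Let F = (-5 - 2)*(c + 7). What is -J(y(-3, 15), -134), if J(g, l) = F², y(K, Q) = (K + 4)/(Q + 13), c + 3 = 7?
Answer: -5929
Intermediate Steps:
c = 4 (c = -3 + 7 = 4)
y(K, Q) = (4 + K)/(13 + Q)
F = -77 (F = (-5 - 2)*(4 + 7) = -7*11 = -77)
J(g, l) = 5929 (J(g, l) = (-77)² = 5929)
-J(y(-3, 15), -134) = -1*5929 = -5929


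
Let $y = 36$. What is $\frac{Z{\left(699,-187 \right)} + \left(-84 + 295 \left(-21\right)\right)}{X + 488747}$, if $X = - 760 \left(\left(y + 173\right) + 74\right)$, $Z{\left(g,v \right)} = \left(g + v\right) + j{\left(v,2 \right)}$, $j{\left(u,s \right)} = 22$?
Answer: $- \frac{5745}{273667} \approx -0.020993$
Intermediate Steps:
$Z{\left(g,v \right)} = 22 + g + v$ ($Z{\left(g,v \right)} = \left(g + v\right) + 22 = 22 + g + v$)
$X = -215080$ ($X = - 760 \left(\left(36 + 173\right) + 74\right) = - 760 \left(209 + 74\right) = \left(-760\right) 283 = -215080$)
$\frac{Z{\left(699,-187 \right)} + \left(-84 + 295 \left(-21\right)\right)}{X + 488747} = \frac{\left(22 + 699 - 187\right) + \left(-84 + 295 \left(-21\right)\right)}{-215080 + 488747} = \frac{534 - 6279}{273667} = \left(534 - 6279\right) \frac{1}{273667} = \left(-5745\right) \frac{1}{273667} = - \frac{5745}{273667}$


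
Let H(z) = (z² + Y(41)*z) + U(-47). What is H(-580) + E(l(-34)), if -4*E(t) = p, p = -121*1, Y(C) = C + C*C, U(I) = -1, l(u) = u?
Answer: -2649323/4 ≈ -6.6233e+5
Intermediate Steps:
Y(C) = C + C²
p = -121
E(t) = 121/4 (E(t) = -¼*(-121) = 121/4)
H(z) = -1 + z² + 1722*z (H(z) = (z² + (41*(1 + 41))*z) - 1 = (z² + (41*42)*z) - 1 = (z² + 1722*z) - 1 = -1 + z² + 1722*z)
H(-580) + E(l(-34)) = (-1 + (-580)² + 1722*(-580)) + 121/4 = (-1 + 336400 - 998760) + 121/4 = -662361 + 121/4 = -2649323/4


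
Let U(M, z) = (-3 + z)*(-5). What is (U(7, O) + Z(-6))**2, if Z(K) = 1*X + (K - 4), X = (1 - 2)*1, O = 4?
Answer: 256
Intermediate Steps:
U(M, z) = 15 - 5*z
X = -1 (X = -1*1 = -1)
Z(K) = -5 + K (Z(K) = 1*(-1) + (K - 4) = -1 + (-4 + K) = -5 + K)
(U(7, O) + Z(-6))**2 = ((15 - 5*4) + (-5 - 6))**2 = ((15 - 20) - 11)**2 = (-5 - 11)**2 = (-16)**2 = 256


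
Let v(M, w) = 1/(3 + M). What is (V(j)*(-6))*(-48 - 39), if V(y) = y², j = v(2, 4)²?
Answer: 522/625 ≈ 0.83520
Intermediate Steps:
j = 1/25 (j = (1/(3 + 2))² = (1/5)² = (⅕)² = 1/25 ≈ 0.040000)
(V(j)*(-6))*(-48 - 39) = ((1/25)²*(-6))*(-48 - 39) = ((1/625)*(-6))*(-87) = -6/625*(-87) = 522/625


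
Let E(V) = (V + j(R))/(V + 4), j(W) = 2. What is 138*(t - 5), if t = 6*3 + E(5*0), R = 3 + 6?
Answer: 1863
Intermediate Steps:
R = 9
E(V) = (2 + V)/(4 + V) (E(V) = (V + 2)/(V + 4) = (2 + V)/(4 + V))
t = 37/2 (t = 6*3 + (2 + 5*0)/(4 + 5*0) = 18 + (2 + 0)/(4 + 0) = 18 + 2/4 = 18 + (¼)*2 = 18 + ½ = 37/2 ≈ 18.500)
138*(t - 5) = 138*(37/2 - 5) = 138*(27/2) = 1863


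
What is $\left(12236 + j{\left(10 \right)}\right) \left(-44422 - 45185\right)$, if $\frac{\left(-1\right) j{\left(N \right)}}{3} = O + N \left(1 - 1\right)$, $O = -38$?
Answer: $-1106646450$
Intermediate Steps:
$j{\left(N \right)} = 114$ ($j{\left(N \right)} = - 3 \left(-38 + N \left(1 - 1\right)\right) = - 3 \left(-38 + N 0\right) = - 3 \left(-38 + 0\right) = \left(-3\right) \left(-38\right) = 114$)
$\left(12236 + j{\left(10 \right)}\right) \left(-44422 - 45185\right) = \left(12236 + 114\right) \left(-44422 - 45185\right) = 12350 \left(-89607\right) = -1106646450$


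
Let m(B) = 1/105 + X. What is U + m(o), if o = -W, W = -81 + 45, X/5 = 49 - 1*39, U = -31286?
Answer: -3279779/105 ≈ -31236.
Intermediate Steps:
X = 50 (X = 5*(49 - 1*39) = 5*(49 - 39) = 5*10 = 50)
W = -36
o = 36 (o = -1*(-36) = 36)
m(B) = 5251/105 (m(B) = 1/105 + 50 = 5251/105)
U + m(o) = -31286 + 5251/105 = -3279779/105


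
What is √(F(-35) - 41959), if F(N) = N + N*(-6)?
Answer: 2*I*√10446 ≈ 204.41*I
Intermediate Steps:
F(N) = -5*N (F(N) = N - 6*N = -5*N)
√(F(-35) - 41959) = √(-5*(-35) - 41959) = √(175 - 41959) = √(-41784) = 2*I*√10446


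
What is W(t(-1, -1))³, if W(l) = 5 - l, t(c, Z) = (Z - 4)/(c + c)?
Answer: 125/8 ≈ 15.625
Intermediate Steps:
t(c, Z) = (-4 + Z)/(2*c) (t(c, Z) = (-4 + Z)/((2*c)) = (-4 + Z)*(1/(2*c)) = (-4 + Z)/(2*c))
W(t(-1, -1))³ = (5 - (-4 - 1)/(2*(-1)))³ = (5 - (-1)*(-5)/2)³ = (5 - 1*5/2)³ = (5 - 5/2)³ = (5/2)³ = 125/8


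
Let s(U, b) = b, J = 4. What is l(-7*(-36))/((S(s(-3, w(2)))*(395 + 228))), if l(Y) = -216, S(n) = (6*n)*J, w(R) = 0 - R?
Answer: 9/1246 ≈ 0.0072231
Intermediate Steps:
w(R) = -R
S(n) = 24*n (S(n) = (6*n)*4 = 24*n)
l(-7*(-36))/((S(s(-3, w(2)))*(395 + 228))) = -216*(-1/(48*(395 + 228))) = -216/((24*(-2))*623) = -216/((-48*623)) = -216/(-29904) = -216*(-1/29904) = 9/1246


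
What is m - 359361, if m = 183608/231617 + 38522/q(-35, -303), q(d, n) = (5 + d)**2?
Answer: -37450808733013/104227650 ≈ -3.5932e+5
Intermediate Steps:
m = 4543798637/104227650 (m = 183608/231617 + 38522/((5 - 35)**2) = 183608*(1/231617) + 38522/((-30)**2) = 183608/231617 + 38522/900 = 183608/231617 + 38522*(1/900) = 183608/231617 + 19261/450 = 4543798637/104227650 ≈ 43.595)
m - 359361 = 4543798637/104227650 - 359361 = -37450808733013/104227650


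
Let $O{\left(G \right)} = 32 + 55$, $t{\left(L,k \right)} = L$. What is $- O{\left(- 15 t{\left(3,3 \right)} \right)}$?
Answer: $-87$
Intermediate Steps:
$O{\left(G \right)} = 87$
$- O{\left(- 15 t{\left(3,3 \right)} \right)} = \left(-1\right) 87 = -87$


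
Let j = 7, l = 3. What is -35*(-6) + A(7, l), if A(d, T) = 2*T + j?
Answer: 223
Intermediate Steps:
A(d, T) = 7 + 2*T (A(d, T) = 2*T + 7 = 7 + 2*T)
-35*(-6) + A(7, l) = -35*(-6) + (7 + 2*3) = 210 + (7 + 6) = 210 + 13 = 223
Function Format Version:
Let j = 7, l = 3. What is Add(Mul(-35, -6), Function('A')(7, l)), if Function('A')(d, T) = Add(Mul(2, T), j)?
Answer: 223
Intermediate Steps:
Function('A')(d, T) = Add(7, Mul(2, T)) (Function('A')(d, T) = Add(Mul(2, T), 7) = Add(7, Mul(2, T)))
Add(Mul(-35, -6), Function('A')(7, l)) = Add(Mul(-35, -6), Add(7, Mul(2, 3))) = Add(210, Add(7, 6)) = Add(210, 13) = 223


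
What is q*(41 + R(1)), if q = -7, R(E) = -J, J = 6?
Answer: -245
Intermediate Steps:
R(E) = -6 (R(E) = -1*6 = -6)
q*(41 + R(1)) = -7*(41 - 6) = -7*35 = -245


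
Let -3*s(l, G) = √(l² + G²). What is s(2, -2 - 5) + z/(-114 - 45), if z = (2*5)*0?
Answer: -√53/3 ≈ -2.4267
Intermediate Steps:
z = 0 (z = 10*0 = 0)
s(l, G) = -√(G² + l²)/3 (s(l, G) = -√(l² + G²)/3 = -√(G² + l²)/3)
s(2, -2 - 5) + z/(-114 - 45) = -√((-2 - 5)² + 2²)/3 + 0/(-114 - 45) = -√((-7)² + 4)/3 + 0/(-159) = -√(49 + 4)/3 - 1/159*0 = -√53/3 + 0 = -√53/3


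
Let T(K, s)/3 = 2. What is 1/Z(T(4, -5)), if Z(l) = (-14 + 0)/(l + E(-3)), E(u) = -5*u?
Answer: -3/2 ≈ -1.5000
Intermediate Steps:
T(K, s) = 6 (T(K, s) = 3*2 = 6)
Z(l) = -14/(15 + l) (Z(l) = (-14 + 0)/(l - 5*(-3)) = -14/(l + 15) = -14/(15 + l))
1/Z(T(4, -5)) = 1/(-14/(15 + 6)) = 1/(-14/21) = 1/(-14*1/21) = 1/(-⅔) = -3/2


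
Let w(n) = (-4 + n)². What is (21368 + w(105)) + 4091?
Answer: 35660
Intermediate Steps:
(21368 + w(105)) + 4091 = (21368 + (-4 + 105)²) + 4091 = (21368 + 101²) + 4091 = (21368 + 10201) + 4091 = 31569 + 4091 = 35660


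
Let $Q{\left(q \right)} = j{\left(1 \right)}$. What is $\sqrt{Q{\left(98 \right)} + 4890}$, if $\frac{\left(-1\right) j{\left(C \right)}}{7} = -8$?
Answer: $\sqrt{4946} \approx 70.328$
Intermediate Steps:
$j{\left(C \right)} = 56$ ($j{\left(C \right)} = \left(-7\right) \left(-8\right) = 56$)
$Q{\left(q \right)} = 56$
$\sqrt{Q{\left(98 \right)} + 4890} = \sqrt{56 + 4890} = \sqrt{4946}$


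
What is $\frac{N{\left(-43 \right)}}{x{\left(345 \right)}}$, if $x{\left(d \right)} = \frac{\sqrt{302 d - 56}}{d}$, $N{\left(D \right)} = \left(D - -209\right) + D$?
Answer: $\frac{42435 \sqrt{104134}}{104134} \approx 131.5$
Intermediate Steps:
$N{\left(D \right)} = 209 + 2 D$ ($N{\left(D \right)} = \left(D + 209\right) + D = \left(209 + D\right) + D = 209 + 2 D$)
$x{\left(d \right)} = \frac{\sqrt{-56 + 302 d}}{d}$
$\frac{N{\left(-43 \right)}}{x{\left(345 \right)}} = \frac{209 + 2 \left(-43\right)}{\frac{1}{345} \sqrt{-56 + 302 \cdot 345}} = \frac{209 - 86}{\frac{1}{345} \sqrt{-56 + 104190}} = \frac{123}{\frac{1}{345} \sqrt{104134}} = 123 \frac{345 \sqrt{104134}}{104134} = \frac{42435 \sqrt{104134}}{104134}$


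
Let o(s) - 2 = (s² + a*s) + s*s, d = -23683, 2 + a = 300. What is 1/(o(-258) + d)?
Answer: 1/32563 ≈ 3.0710e-5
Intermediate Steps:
a = 298 (a = -2 + 300 = 298)
o(s) = 2 + 2*s² + 298*s (o(s) = 2 + ((s² + 298*s) + s*s) = 2 + ((s² + 298*s) + s²) = 2 + (2*s² + 298*s) = 2 + 2*s² + 298*s)
1/(o(-258) + d) = 1/((2 + 2*(-258)² + 298*(-258)) - 23683) = 1/((2 + 2*66564 - 76884) - 23683) = 1/((2 + 133128 - 76884) - 23683) = 1/(56246 - 23683) = 1/32563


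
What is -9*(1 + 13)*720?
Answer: -90720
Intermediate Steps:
-9*(1 + 13)*720 = -9*14*720 = -126*720 = -90720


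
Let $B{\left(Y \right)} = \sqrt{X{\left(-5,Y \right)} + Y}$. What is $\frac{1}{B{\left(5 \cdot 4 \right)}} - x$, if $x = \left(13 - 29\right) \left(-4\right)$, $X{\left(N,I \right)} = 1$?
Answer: $-64 + \frac{\sqrt{21}}{21} \approx -63.782$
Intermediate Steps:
$B{\left(Y \right)} = \sqrt{1 + Y}$
$x = 64$ ($x = \left(-16\right) \left(-4\right) = 64$)
$\frac{1}{B{\left(5 \cdot 4 \right)}} - x = \frac{1}{\sqrt{1 + 5 \cdot 4}} - 64 = \frac{1}{\sqrt{1 + 20}} - 64 = \frac{1}{\sqrt{21}} - 64 = \frac{\sqrt{21}}{21} - 64 = -64 + \frac{\sqrt{21}}{21}$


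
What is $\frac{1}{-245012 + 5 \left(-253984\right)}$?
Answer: $- \frac{1}{1514932} \approx -6.601 \cdot 10^{-7}$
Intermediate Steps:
$\frac{1}{-245012 + 5 \left(-253984\right)} = \frac{1}{-245012 - 1269920} = \frac{1}{-1514932} = - \frac{1}{1514932}$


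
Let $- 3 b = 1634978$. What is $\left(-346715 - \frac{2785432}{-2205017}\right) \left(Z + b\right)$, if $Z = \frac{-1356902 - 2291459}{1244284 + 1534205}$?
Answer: $\frac{385888754593741838218775}{2042205159771} \approx 1.8896 \cdot 10^{11}$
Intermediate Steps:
$b = - \frac{1634978}{3}$ ($b = \left(- \frac{1}{3}\right) 1634978 = - \frac{1634978}{3} \approx -5.4499 \cdot 10^{5}$)
$Z = - \frac{3648361}{2778489} \approx -1.3131$
$\left(-346715 - \frac{2785432}{-2205017}\right) \left(Z + b\right) = \left(-346715 - \frac{2785432}{-2205017}\right) \left(- \frac{3648361}{2778489} - \frac{1634978}{3}\right) = \left(-346715 - - \frac{2785432}{2205017}\right) \left(- \frac{1514259777775}{2778489}\right) = \left(-346715 + \frac{2785432}{2205017}\right) \left(- \frac{1514259777775}{2778489}\right) = \left(- \frac{764509683723}{2205017}\right) \left(- \frac{1514259777775}{2778489}\right) = \frac{385888754593741838218775}{2042205159771}$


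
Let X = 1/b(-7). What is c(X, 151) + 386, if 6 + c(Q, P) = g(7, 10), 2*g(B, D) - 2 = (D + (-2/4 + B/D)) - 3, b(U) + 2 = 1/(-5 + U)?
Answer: 1923/5 ≈ 384.60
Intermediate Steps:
b(U) = -2 + 1/(-5 + U)
g(B, D) = -¾ + D/2 + B/(2*D) (g(B, D) = 1 + ((D + (-2/4 + B/D)) - 3)/2 = 1 + ((D + (-2*¼ + B/D)) - 3)/2 = 1 + ((D + (-½ + B/D)) - 3)/2 = 1 + ((-½ + D + B/D) - 3)/2 = 1 + (-7/2 + D + B/D)/2 = 1 + (-7/4 + D/2 + B/(2*D)) = -¾ + D/2 + B/(2*D))
X = -12/25 (X = 1/((11 - 2*(-7))/(-5 - 7)) = 1/((11 + 14)/(-12)) = 1/(-1/12*25) = 1/(-25/12) = -12/25 ≈ -0.48000)
c(Q, P) = -7/5 (c(Q, P) = -6 + (-¾ + (½)*10 + (½)*7/10) = -6 + (-¾ + 5 + (½)*7*(⅒)) = -6 + (-¾ + 5 + 7/20) = -6 + 23/5 = -7/5)
c(X, 151) + 386 = -7/5 + 386 = 1923/5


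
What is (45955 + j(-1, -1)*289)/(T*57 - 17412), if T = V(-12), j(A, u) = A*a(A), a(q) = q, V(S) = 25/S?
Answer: -184976/70123 ≈ -2.6379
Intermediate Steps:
j(A, u) = A² (j(A, u) = A*A = A²)
T = -25/12 (T = 25/(-12) = 25*(-1/12) = -25/12 ≈ -2.0833)
(45955 + j(-1, -1)*289)/(T*57 - 17412) = (45955 + (-1)²*289)/(-25/12*57 - 17412) = (45955 + 1*289)/(-475/4 - 17412) = (45955 + 289)/(-70123/4) = 46244*(-4/70123) = -184976/70123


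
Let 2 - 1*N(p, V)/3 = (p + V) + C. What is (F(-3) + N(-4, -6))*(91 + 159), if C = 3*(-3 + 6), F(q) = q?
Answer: 1500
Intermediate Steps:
C = 9 (C = 3*3 = 9)
N(p, V) = -21 - 3*V - 3*p (N(p, V) = 6 - 3*((p + V) + 9) = 6 - 3*((V + p) + 9) = 6 - 3*(9 + V + p) = 6 + (-27 - 3*V - 3*p) = -21 - 3*V - 3*p)
(F(-3) + N(-4, -6))*(91 + 159) = (-3 + (-21 - 3*(-6) - 3*(-4)))*(91 + 159) = (-3 + (-21 + 18 + 12))*250 = (-3 + 9)*250 = 6*250 = 1500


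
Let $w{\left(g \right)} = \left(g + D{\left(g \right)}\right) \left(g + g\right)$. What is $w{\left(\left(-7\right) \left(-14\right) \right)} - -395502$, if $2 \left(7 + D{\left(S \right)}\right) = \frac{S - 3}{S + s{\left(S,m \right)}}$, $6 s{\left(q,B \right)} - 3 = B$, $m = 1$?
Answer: $\frac{61187989}{148} \approx 4.1343 \cdot 10^{5}$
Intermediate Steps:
$s{\left(q,B \right)} = \frac{1}{2} + \frac{B}{6}$
$D{\left(S \right)} = -7 + \frac{-3 + S}{2 \left(\frac{2}{3} + S\right)}$ ($D{\left(S \right)} = -7 + \frac{\left(S - 3\right) \frac{1}{S + \left(\frac{1}{2} + \frac{1}{6} \cdot 1\right)}}{2} = -7 + \frac{\left(-3 + S\right) \frac{1}{S + \left(\frac{1}{2} + \frac{1}{6}\right)}}{2} = -7 + \frac{\left(-3 + S\right) \frac{1}{S + \frac{2}{3}}}{2} = -7 + \frac{\left(-3 + S\right) \frac{1}{\frac{2}{3} + S}}{2} = -7 + \frac{\frac{1}{\frac{2}{3} + S} \left(-3 + S\right)}{2} = -7 + \frac{-3 + S}{2 \left(\frac{2}{3} + S\right)}$)
$w{\left(g \right)} = 2 g \left(g + \frac{-37 - 39 g}{2 \left(2 + 3 g\right)}\right)$ ($w{\left(g \right)} = \left(g + \frac{-37 - 39 g}{2 \left(2 + 3 g\right)}\right) \left(g + g\right) = \left(g + \frac{-37 - 39 g}{2 \left(2 + 3 g\right)}\right) 2 g = 2 g \left(g + \frac{-37 - 39 g}{2 \left(2 + 3 g\right)}\right)$)
$w{\left(\left(-7\right) \left(-14\right) \right)} - -395502 = \frac{\left(-7\right) \left(-14\right) \left(-37 - 35 \left(\left(-7\right) \left(-14\right)\right) + 6 \left(\left(-7\right) \left(-14\right)\right)^{2}\right)}{2 + 3 \left(\left(-7\right) \left(-14\right)\right)} - -395502 = \frac{98 \left(-37 - 3430 + 6 \cdot 98^{2}\right)}{2 + 3 \cdot 98} + 395502 = \frac{98 \left(-37 - 3430 + 6 \cdot 9604\right)}{2 + 294} + 395502 = \frac{98 \left(-37 - 3430 + 57624\right)}{296} + 395502 = 98 \cdot \frac{1}{296} \cdot 54157 + 395502 = \frac{2653693}{148} + 395502 = \frac{61187989}{148}$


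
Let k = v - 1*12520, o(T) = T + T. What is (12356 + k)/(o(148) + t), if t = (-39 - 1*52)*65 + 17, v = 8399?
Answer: -8235/5602 ≈ -1.4700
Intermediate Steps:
t = -5898 (t = (-39 - 52)*65 + 17 = -91*65 + 17 = -5915 + 17 = -5898)
o(T) = 2*T
k = -4121 (k = 8399 - 1*12520 = 8399 - 12520 = -4121)
(12356 + k)/(o(148) + t) = (12356 - 4121)/(2*148 - 5898) = 8235/(296 - 5898) = 8235/(-5602) = 8235*(-1/5602) = -8235/5602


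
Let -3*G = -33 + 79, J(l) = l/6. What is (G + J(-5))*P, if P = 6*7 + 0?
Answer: -679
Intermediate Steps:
J(l) = l/6 (J(l) = l*(⅙) = l/6)
G = -46/3 (G = -(-33 + 79)/3 = -⅓*46 = -46/3 ≈ -15.333)
P = 42 (P = 42 + 0 = 42)
(G + J(-5))*P = (-46/3 + (⅙)*(-5))*42 = (-46/3 - ⅚)*42 = -97/6*42 = -679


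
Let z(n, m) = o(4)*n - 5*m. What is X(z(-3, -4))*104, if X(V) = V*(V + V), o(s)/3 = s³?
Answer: 64300288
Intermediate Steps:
o(s) = 3*s³
z(n, m) = -5*m + 192*n (z(n, m) = (3*4³)*n - 5*m = (3*64)*n - 5*m = 192*n - 5*m = -5*m + 192*n)
X(V) = 2*V² (X(V) = V*(2*V) = 2*V²)
X(z(-3, -4))*104 = (2*(-5*(-4) + 192*(-3))²)*104 = (2*(20 - 576)²)*104 = (2*(-556)²)*104 = (2*309136)*104 = 618272*104 = 64300288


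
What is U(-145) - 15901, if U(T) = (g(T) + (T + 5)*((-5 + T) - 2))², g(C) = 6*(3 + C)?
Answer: 417287283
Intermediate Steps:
g(C) = 18 + 6*C
U(T) = (18 + 6*T + (-7 + T)*(5 + T))² (U(T) = ((18 + 6*T) + (T + 5)*((-5 + T) - 2))² = ((18 + 6*T) + (5 + T)*(-7 + T))² = ((18 + 6*T) + (-7 + T)*(5 + T))² = (18 + 6*T + (-7 + T)*(5 + T))²)
U(-145) - 15901 = (-17 + (-145)² + 4*(-145))² - 15901 = (-17 + 21025 - 580)² - 15901 = 20428² - 15901 = 417303184 - 15901 = 417287283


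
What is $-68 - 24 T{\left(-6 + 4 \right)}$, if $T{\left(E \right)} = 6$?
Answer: $-212$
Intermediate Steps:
$-68 - 24 T{\left(-6 + 4 \right)} = -68 - 144 = -212$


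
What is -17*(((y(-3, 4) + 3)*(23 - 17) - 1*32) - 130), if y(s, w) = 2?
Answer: 2244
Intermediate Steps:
-17*(((y(-3, 4) + 3)*(23 - 17) - 1*32) - 130) = -17*(((2 + 3)*(23 - 17) - 1*32) - 130) = -17*((5*6 - 32) - 130) = -17*((30 - 32) - 130) = -17*(-2 - 130) = -17*(-132) = 2244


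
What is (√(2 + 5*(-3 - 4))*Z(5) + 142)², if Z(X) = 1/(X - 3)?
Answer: (284 + I*√33)²/4 ≈ 20156.0 + 815.73*I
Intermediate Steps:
Z(X) = 1/(-3 + X)
(√(2 + 5*(-3 - 4))*Z(5) + 142)² = (√(2 + 5*(-3 - 4))/(-3 + 5) + 142)² = (√(2 + 5*(-7))/2 + 142)² = (√(2 - 35)*(½) + 142)² = (√(-33)*(½) + 142)² = ((I*√33)*(½) + 142)² = (I*√33/2 + 142)² = (142 + I*√33/2)²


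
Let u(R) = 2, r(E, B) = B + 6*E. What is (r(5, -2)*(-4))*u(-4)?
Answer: -224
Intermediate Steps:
(r(5, -2)*(-4))*u(-4) = ((-2 + 6*5)*(-4))*2 = ((-2 + 30)*(-4))*2 = (28*(-4))*2 = -112*2 = -224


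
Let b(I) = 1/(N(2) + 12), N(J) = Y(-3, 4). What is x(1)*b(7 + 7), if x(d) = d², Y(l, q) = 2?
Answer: 1/14 ≈ 0.071429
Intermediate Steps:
N(J) = 2
b(I) = 1/14 (b(I) = 1/(2 + 12) = 1/14)
x(1)*b(7 + 7) = 1²*(1/14) = 1*(1/14) = 1/14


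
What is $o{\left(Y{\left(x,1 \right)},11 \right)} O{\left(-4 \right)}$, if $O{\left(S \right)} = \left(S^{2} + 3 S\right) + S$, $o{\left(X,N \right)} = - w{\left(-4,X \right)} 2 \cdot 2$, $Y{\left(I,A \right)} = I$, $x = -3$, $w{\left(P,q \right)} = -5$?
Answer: $0$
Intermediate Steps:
$o{\left(X,N \right)} = 20$ ($o{\left(X,N \right)} = \left(-1\right) \left(-5\right) 2 \cdot 2 = 5 \cdot 4 = 20$)
$O{\left(S \right)} = S^{2} + 4 S$
$o{\left(Y{\left(x,1 \right)},11 \right)} O{\left(-4 \right)} = 20 \left(- 4 \left(4 - 4\right)\right) = 20 \left(\left(-4\right) 0\right) = 20 \cdot 0 = 0$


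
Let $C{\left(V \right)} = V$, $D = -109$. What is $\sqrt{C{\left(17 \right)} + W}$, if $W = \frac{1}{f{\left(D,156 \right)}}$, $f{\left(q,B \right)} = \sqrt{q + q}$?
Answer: $\frac{\sqrt{807908 - 218 i \sqrt{218}}}{218} \approx 4.1231 - 0.0082133 i$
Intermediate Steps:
$f{\left(q,B \right)} = \sqrt{2} \sqrt{q}$ ($f{\left(q,B \right)} = \sqrt{2 q} = \sqrt{2} \sqrt{q}$)
$W = - \frac{i \sqrt{218}}{218}$ ($W = \frac{1}{\sqrt{2} \sqrt{-109}} = \frac{1}{\sqrt{2} i \sqrt{109}} = \frac{1}{i \sqrt{218}} = - \frac{i \sqrt{218}}{218} \approx - 0.067729 i$)
$\sqrt{C{\left(17 \right)} + W} = \sqrt{17 - \frac{i \sqrt{218}}{218}}$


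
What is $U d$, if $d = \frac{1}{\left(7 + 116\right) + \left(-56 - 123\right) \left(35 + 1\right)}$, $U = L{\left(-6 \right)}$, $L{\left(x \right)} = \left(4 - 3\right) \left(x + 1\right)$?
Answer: $\frac{5}{6321} \approx 0.00079101$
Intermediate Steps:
$L{\left(x \right)} = 1 + x$ ($L{\left(x \right)} = 1 \left(1 + x\right) = 1 + x$)
$U = -5$ ($U = 1 - 6 = -5$)
$d = - \frac{1}{6321}$ ($d = \frac{1}{123 - 6444} = \frac{1}{-6321} = - \frac{1}{6321} \approx -0.0001582$)
$U d = \left(-5\right) \left(- \frac{1}{6321}\right) = \frac{5}{6321}$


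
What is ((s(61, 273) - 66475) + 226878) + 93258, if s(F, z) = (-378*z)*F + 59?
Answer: -6041114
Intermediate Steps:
s(F, z) = 59 - 378*F*z (s(F, z) = -378*F*z + 59 = 59 - 378*F*z)
((s(61, 273) - 66475) + 226878) + 93258 = (((59 - 378*61*273) - 66475) + 226878) + 93258 = (((59 - 6294834) - 66475) + 226878) + 93258 = ((-6294775 - 66475) + 226878) + 93258 = (-6361250 + 226878) + 93258 = -6134372 + 93258 = -6041114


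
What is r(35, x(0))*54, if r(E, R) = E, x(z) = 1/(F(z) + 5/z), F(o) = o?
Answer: 1890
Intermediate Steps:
x(z) = 1/(z + 5/z)
r(35, x(0))*54 = 35*54 = 1890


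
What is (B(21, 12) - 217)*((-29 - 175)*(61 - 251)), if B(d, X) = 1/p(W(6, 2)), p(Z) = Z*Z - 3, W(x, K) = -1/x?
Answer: -901363800/107 ≈ -8.4240e+6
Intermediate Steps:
p(Z) = -3 + Z² (p(Z) = Z² - 3 = -3 + Z²)
B(d, X) = -36/107 (B(d, X) = 1/(-3 + (-1/6)²) = 1/(-3 + (-1*⅙)²) = 1/(-3 + (-⅙)²) = 1/(-3 + 1/36) = 1/(-107/36) = -36/107)
(B(21, 12) - 217)*((-29 - 175)*(61 - 251)) = (-36/107 - 217)*((-29 - 175)*(61 - 251)) = -(-4744020)*(-190)/107 = -23255/107*38760 = -901363800/107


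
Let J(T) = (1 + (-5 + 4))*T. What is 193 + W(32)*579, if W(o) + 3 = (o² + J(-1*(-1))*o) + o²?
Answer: 1184248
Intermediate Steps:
J(T) = 0 (J(T) = (1 - 1)*T = 0*T = 0)
W(o) = -3 + 2*o² (W(o) = -3 + ((o² + 0*o) + o²) = -3 + ((o² + 0) + o²) = -3 + (o² + o²) = -3 + 2*o²)
193 + W(32)*579 = 193 + (-3 + 2*32²)*579 = 193 + (-3 + 2*1024)*579 = 193 + (-3 + 2048)*579 = 193 + 2045*579 = 193 + 1184055 = 1184248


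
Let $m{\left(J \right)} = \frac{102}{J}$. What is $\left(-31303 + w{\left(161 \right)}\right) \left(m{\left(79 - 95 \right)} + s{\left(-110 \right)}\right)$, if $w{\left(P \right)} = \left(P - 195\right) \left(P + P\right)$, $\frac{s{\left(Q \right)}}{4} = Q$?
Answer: $\frac{150878321}{8} \approx 1.886 \cdot 10^{7}$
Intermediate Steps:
$s{\left(Q \right)} = 4 Q$
$w{\left(P \right)} = 2 P \left(-195 + P\right)$ ($w{\left(P \right)} = \left(-195 + P\right) 2 P = 2 P \left(-195 + P\right)$)
$\left(-31303 + w{\left(161 \right)}\right) \left(m{\left(79 - 95 \right)} + s{\left(-110 \right)}\right) = \left(-31303 + 2 \cdot 161 \left(-195 + 161\right)\right) \left(\frac{102}{79 - 95} + 4 \left(-110\right)\right) = \left(-31303 + 2 \cdot 161 \left(-34\right)\right) \left(\frac{102}{-16} - 440\right) = \left(-31303 - 10948\right) \left(102 \left(- \frac{1}{16}\right) - 440\right) = - 42251 \left(- \frac{51}{8} - 440\right) = \left(-42251\right) \left(- \frac{3571}{8}\right) = \frac{150878321}{8}$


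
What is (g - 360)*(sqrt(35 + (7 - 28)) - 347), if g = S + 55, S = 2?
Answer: 105141 - 303*sqrt(14) ≈ 1.0401e+5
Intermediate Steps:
g = 57 (g = 2 + 55 = 57)
(g - 360)*(sqrt(35 + (7 - 28)) - 347) = (57 - 360)*(sqrt(35 + (7 - 28)) - 347) = -303*(sqrt(35 - 21) - 347) = -303*(sqrt(14) - 347) = -303*(-347 + sqrt(14)) = 105141 - 303*sqrt(14)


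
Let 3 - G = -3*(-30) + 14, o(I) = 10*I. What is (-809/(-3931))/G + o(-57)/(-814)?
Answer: 112824572/161591617 ≈ 0.69821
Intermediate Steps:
G = -101 (G = 3 - (-3*(-30) + 14) = 3 - (90 + 14) = 3 - 1*104 = 3 - 104 = -101)
(-809/(-3931))/G + o(-57)/(-814) = -809/(-3931)/(-101) + (10*(-57))/(-814) = -809*(-1/3931)*(-1/101) - 570*(-1/814) = (809/3931)*(-1/101) + 285/407 = -809/397031 + 285/407 = 112824572/161591617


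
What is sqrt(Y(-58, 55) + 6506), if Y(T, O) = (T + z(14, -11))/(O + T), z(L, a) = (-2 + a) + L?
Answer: 15*sqrt(29) ≈ 80.777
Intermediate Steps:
z(L, a) = -2 + L + a
Y(T, O) = (1 + T)/(O + T) (Y(T, O) = (T + (-2 + 14 - 11))/(O + T) = (T + 1)/(O + T) = (1 + T)/(O + T))
sqrt(Y(-58, 55) + 6506) = sqrt((1 - 58)/(55 - 58) + 6506) = sqrt(-57/(-3) + 6506) = sqrt(-1/3*(-57) + 6506) = sqrt(19 + 6506) = sqrt(6525) = 15*sqrt(29)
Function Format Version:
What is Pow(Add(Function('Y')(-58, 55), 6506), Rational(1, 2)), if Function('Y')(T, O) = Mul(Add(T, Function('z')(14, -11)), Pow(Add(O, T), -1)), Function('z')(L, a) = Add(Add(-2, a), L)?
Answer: Mul(15, Pow(29, Rational(1, 2))) ≈ 80.777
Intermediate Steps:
Function('z')(L, a) = Add(-2, L, a)
Function('Y')(T, O) = Mul(Pow(Add(O, T), -1), Add(1, T)) (Function('Y')(T, O) = Mul(Add(T, Add(-2, 14, -11)), Pow(Add(O, T), -1)) = Mul(Add(T, 1), Pow(Add(O, T), -1)) = Mul(Add(1, T), Pow(Add(O, T), -1)) = Mul(Pow(Add(O, T), -1), Add(1, T)))
Pow(Add(Function('Y')(-58, 55), 6506), Rational(1, 2)) = Pow(Add(Mul(Pow(Add(55, -58), -1), Add(1, -58)), 6506), Rational(1, 2)) = Pow(Add(Mul(Pow(-3, -1), -57), 6506), Rational(1, 2)) = Pow(Add(Mul(Rational(-1, 3), -57), 6506), Rational(1, 2)) = Pow(Add(19, 6506), Rational(1, 2)) = Pow(6525, Rational(1, 2)) = Mul(15, Pow(29, Rational(1, 2)))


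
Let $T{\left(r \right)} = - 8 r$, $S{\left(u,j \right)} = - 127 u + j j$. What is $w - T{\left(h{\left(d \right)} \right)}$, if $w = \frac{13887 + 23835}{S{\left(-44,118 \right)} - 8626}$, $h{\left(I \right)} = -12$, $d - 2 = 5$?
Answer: $- \frac{503667}{5443} \approx -92.535$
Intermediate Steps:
$d = 7$ ($d = 2 + 5 = 7$)
$S{\left(u,j \right)} = j^{2} - 127 u$ ($S{\left(u,j \right)} = - 127 u + j^{2} = j^{2} - 127 u$)
$w = \frac{18861}{5443}$ ($w = \frac{13887 + 23835}{\left(118^{2} - -5588\right) - 8626} = \frac{37722}{\left(13924 + 5588\right) - 8626} = \frac{37722}{19512 - 8626} = \frac{37722}{10886} = 37722 \cdot \frac{1}{10886} = \frac{18861}{5443} \approx 3.4652$)
$w - T{\left(h{\left(d \right)} \right)} = \frac{18861}{5443} - \left(-8\right) \left(-12\right) = \frac{18861}{5443} - 96 = - \frac{503667}{5443}$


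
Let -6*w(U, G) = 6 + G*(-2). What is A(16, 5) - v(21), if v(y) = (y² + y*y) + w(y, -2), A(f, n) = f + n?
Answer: -2578/3 ≈ -859.33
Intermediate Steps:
w(U, G) = -1 + G/3 (w(U, G) = -(6 + G*(-2))/6 = -(6 - 2*G)/6 = -1 + G/3)
v(y) = -5/3 + 2*y² (v(y) = (y² + y*y) + (-1 + (⅓)*(-2)) = (y² + y²) + (-1 - ⅔) = 2*y² - 5/3 = -5/3 + 2*y²)
A(16, 5) - v(21) = (16 + 5) - (-5/3 + 2*21²) = 21 - (-5/3 + 2*441) = 21 - (-5/3 + 882) = 21 - 1*2641/3 = 21 - 2641/3 = -2578/3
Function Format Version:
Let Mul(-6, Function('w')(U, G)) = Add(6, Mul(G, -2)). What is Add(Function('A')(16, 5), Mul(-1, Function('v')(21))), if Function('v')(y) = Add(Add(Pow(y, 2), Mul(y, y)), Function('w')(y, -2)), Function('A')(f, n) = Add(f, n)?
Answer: Rational(-2578, 3) ≈ -859.33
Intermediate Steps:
Function('w')(U, G) = Add(-1, Mul(Rational(1, 3), G)) (Function('w')(U, G) = Mul(Rational(-1, 6), Add(6, Mul(G, -2))) = Mul(Rational(-1, 6), Add(6, Mul(-2, G))) = Add(-1, Mul(Rational(1, 3), G)))
Function('v')(y) = Add(Rational(-5, 3), Mul(2, Pow(y, 2))) (Function('v')(y) = Add(Add(Pow(y, 2), Mul(y, y)), Add(-1, Mul(Rational(1, 3), -2))) = Add(Add(Pow(y, 2), Pow(y, 2)), Add(-1, Rational(-2, 3))) = Add(Mul(2, Pow(y, 2)), Rational(-5, 3)) = Add(Rational(-5, 3), Mul(2, Pow(y, 2))))
Add(Function('A')(16, 5), Mul(-1, Function('v')(21))) = Add(Add(16, 5), Mul(-1, Add(Rational(-5, 3), Mul(2, Pow(21, 2))))) = Add(21, Mul(-1, Add(Rational(-5, 3), Mul(2, 441)))) = Add(21, Mul(-1, Add(Rational(-5, 3), 882))) = Add(21, Mul(-1, Rational(2641, 3))) = Add(21, Rational(-2641, 3)) = Rational(-2578, 3)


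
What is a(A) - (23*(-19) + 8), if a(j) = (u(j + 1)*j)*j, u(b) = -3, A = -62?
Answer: -11103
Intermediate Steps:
a(j) = -3*j² (a(j) = (-3*j)*j = -3*j²)
a(A) - (23*(-19) + 8) = -3*(-62)² - (23*(-19) + 8) = -3*3844 - (-437 + 8) = -11532 - 1*(-429) = -11532 + 429 = -11103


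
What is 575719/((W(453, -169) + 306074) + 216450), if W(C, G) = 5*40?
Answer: 575719/522724 ≈ 1.1014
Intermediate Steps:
W(C, G) = 200
575719/((W(453, -169) + 306074) + 216450) = 575719/((200 + 306074) + 216450) = 575719/(306274 + 216450) = 575719/522724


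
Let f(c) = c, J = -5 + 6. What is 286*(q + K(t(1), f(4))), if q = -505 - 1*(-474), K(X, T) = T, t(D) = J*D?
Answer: -7722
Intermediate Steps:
J = 1
t(D) = D (t(D) = 1*D = D)
q = -31 (q = -505 + 474 = -31)
286*(q + K(t(1), f(4))) = 286*(-31 + 4) = 286*(-27) = -7722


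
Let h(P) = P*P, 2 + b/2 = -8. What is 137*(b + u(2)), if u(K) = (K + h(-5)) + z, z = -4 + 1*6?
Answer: 1233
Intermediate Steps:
z = 2 (z = -4 + 6 = 2)
b = -20 (b = -4 + 2*(-8) = -4 - 16 = -20)
h(P) = P²
u(K) = 27 + K (u(K) = (K + (-5)²) + 2 = (K + 25) + 2 = (25 + K) + 2 = 27 + K)
137*(b + u(2)) = 137*(-20 + (27 + 2)) = 137*(-20 + 29) = 137*9 = 1233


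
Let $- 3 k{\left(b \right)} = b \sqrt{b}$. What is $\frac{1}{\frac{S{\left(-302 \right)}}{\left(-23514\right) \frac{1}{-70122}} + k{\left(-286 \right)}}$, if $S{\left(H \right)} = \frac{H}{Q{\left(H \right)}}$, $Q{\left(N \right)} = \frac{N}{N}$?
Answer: $- \frac{4788002979}{18131060505350} - \frac{506832513 i \sqrt{286}}{18131060505350} \approx -0.00026408 - 0.00047274 i$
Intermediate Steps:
$Q{\left(N \right)} = 1$
$k{\left(b \right)} = - \frac{b^{\frac{3}{2}}}{3}$ ($k{\left(b \right)} = - \frac{b \sqrt{b}}{3} = - \frac{b^{\frac{3}{2}}}{3}$)
$S{\left(H \right)} = H$ ($S{\left(H \right)} = \frac{H}{1} = H 1 = H$)
$\frac{1}{\frac{S{\left(-302 \right)}}{\left(-23514\right) \frac{1}{-70122}} + k{\left(-286 \right)}} = \frac{1}{- \frac{302}{\left(-23514\right) \frac{1}{-70122}} - \frac{\left(-286\right)^{\frac{3}{2}}}{3}} = \frac{1}{- \frac{302}{\left(-23514\right) \left(- \frac{1}{70122}\right)} - \frac{\left(-286\right) i \sqrt{286}}{3}} = \frac{1}{- \frac{302}{\frac{3919}{11687}} + \frac{286 i \sqrt{286}}{3}} = \frac{1}{\left(-302\right) \frac{11687}{3919} + \frac{286 i \sqrt{286}}{3}} = \frac{1}{- \frac{3529474}{3919} + \frac{286 i \sqrt{286}}{3}}$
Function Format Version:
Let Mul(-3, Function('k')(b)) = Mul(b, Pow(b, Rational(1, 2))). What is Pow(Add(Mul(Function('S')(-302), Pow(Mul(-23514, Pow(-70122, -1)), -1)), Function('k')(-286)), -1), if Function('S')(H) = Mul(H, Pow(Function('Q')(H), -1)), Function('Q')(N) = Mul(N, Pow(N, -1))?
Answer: Add(Rational(-4788002979, 18131060505350), Mul(Rational(-506832513, 18131060505350), I, Pow(286, Rational(1, 2)))) ≈ Add(-0.00026408, Mul(-0.00047274, I))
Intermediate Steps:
Function('Q')(N) = 1
Function('k')(b) = Mul(Rational(-1, 3), Pow(b, Rational(3, 2))) (Function('k')(b) = Mul(Rational(-1, 3), Mul(b, Pow(b, Rational(1, 2)))) = Mul(Rational(-1, 3), Pow(b, Rational(3, 2))))
Function('S')(H) = H (Function('S')(H) = Mul(H, Pow(1, -1)) = Mul(H, 1) = H)
Pow(Add(Mul(Function('S')(-302), Pow(Mul(-23514, Pow(-70122, -1)), -1)), Function('k')(-286)), -1) = Pow(Add(Mul(-302, Pow(Mul(-23514, Pow(-70122, -1)), -1)), Mul(Rational(-1, 3), Pow(-286, Rational(3, 2)))), -1) = Pow(Add(Mul(-302, Pow(Mul(-23514, Rational(-1, 70122)), -1)), Mul(Rational(-1, 3), Mul(-286, I, Pow(286, Rational(1, 2))))), -1) = Pow(Add(Mul(-302, Pow(Rational(3919, 11687), -1)), Mul(Rational(286, 3), I, Pow(286, Rational(1, 2)))), -1) = Pow(Add(Mul(-302, Rational(11687, 3919)), Mul(Rational(286, 3), I, Pow(286, Rational(1, 2)))), -1) = Pow(Add(Rational(-3529474, 3919), Mul(Rational(286, 3), I, Pow(286, Rational(1, 2)))), -1)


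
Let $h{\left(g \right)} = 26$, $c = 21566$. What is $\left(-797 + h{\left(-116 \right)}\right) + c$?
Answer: $20795$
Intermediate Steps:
$\left(-797 + h{\left(-116 \right)}\right) + c = \left(-797 + 26\right) + 21566 = -771 + 21566 = 20795$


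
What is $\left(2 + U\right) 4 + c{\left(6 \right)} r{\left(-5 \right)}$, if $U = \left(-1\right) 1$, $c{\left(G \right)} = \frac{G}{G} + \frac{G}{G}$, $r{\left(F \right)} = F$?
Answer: $-6$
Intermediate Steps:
$c{\left(G \right)} = 2$ ($c{\left(G \right)} = 1 + 1 = 2$)
$U = -1$
$\left(2 + U\right) 4 + c{\left(6 \right)} r{\left(-5 \right)} = \left(2 - 1\right) 4 + 2 \left(-5\right) = 1 \cdot 4 - 10 = 4 - 10 = -6$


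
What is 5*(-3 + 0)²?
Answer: 45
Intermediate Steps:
5*(-3 + 0)² = 5*(-3)² = 5*9 = 45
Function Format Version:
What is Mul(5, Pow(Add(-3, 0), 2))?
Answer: 45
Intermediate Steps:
Mul(5, Pow(Add(-3, 0), 2)) = Mul(5, Pow(-3, 2)) = Mul(5, 9) = 45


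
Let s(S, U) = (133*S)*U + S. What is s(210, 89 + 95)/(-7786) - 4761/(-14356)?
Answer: -36871576167/55887908 ≈ -659.74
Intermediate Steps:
s(S, U) = S + 133*S*U (s(S, U) = 133*S*U + S = S + 133*S*U)
s(210, 89 + 95)/(-7786) - 4761/(-14356) = (210*(1 + 133*(89 + 95)))/(-7786) - 4761/(-14356) = (210*(1 + 133*184))*(-1/7786) - 4761*(-1/14356) = (210*(1 + 24472))*(-1/7786) + 4761/14356 = (210*24473)*(-1/7786) + 4761/14356 = 5139330*(-1/7786) + 4761/14356 = -2569665/3893 + 4761/14356 = -36871576167/55887908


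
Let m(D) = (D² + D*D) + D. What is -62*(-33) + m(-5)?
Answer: 2091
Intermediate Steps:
m(D) = D + 2*D² (m(D) = (D² + D²) + D = 2*D² + D = D + 2*D²)
-62*(-33) + m(-5) = -62*(-33) - 5*(1 + 2*(-5)) = 2046 - 5*(1 - 10) = 2046 - 5*(-9) = 2046 + 45 = 2091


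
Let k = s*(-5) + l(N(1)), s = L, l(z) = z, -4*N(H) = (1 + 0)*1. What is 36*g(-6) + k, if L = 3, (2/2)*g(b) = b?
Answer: -925/4 ≈ -231.25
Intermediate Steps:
g(b) = b
N(H) = -1/4 (N(H) = -(1 + 0)/4 = -1/4)
s = 3
k = -61/4 (k = 3*(-5) - 1/4 = -15 - 1/4 = -61/4 ≈ -15.250)
36*g(-6) + k = 36*(-6) - 61/4 = -216 - 61/4 = -925/4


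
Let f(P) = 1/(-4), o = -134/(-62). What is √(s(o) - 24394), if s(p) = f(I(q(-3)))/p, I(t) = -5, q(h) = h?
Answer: I*√438020741/134 ≈ 156.19*I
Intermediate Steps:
o = 67/31 (o = -134*(-1/62) = 67/31 ≈ 2.1613)
f(P) = -¼
s(p) = -1/(4*p)
√(s(o) - 24394) = √(-1/(4*67/31) - 24394) = √(-¼*31/67 - 24394) = √(-31/268 - 24394) = √(-6537623/268) = I*√438020741/134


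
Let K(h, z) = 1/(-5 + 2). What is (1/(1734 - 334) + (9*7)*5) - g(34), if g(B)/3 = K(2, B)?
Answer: 442401/1400 ≈ 316.00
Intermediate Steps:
K(h, z) = -⅓ (K(h, z) = 1/(-3) = -⅓)
g(B) = -1 (g(B) = 3*(-⅓) = -1)
(1/(1734 - 334) + (9*7)*5) - g(34) = (1/(1734 - 334) + (9*7)*5) - 1*(-1) = (1/1400 + 63*5) + 1 = (1/1400 + 315) + 1 = 441001/1400 + 1 = 442401/1400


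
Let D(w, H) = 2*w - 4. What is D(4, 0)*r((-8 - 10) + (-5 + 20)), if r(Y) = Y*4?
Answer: -48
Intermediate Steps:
r(Y) = 4*Y
D(w, H) = -4 + 2*w
D(4, 0)*r((-8 - 10) + (-5 + 20)) = (-4 + 2*4)*(4*((-8 - 10) + (-5 + 20))) = (-4 + 8)*(4*(-18 + 15)) = 4*(4*(-3)) = 4*(-12) = -48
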